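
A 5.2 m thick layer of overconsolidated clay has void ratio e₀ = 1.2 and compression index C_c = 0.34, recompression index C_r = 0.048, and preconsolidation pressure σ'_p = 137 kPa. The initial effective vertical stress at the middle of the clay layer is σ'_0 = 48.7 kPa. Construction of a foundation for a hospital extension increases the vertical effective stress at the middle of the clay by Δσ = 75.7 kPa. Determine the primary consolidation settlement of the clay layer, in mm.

Final effective stress: σ'_f = 48.7 + 75.7 = 124.4 kPa.
σ'_f = 124.4 ≤ σ'_p = 137 kPa, so the clay remains overconsolidated and only the recompression index applies:
S_c = C_r·H/(1+e₀)·log₁₀(σ'_f/σ'_0) = 0.048×5.2/2.2×log₁₀(124.4/48.7)
    = 0.11345 × 0.40729 = 0.04621 m

S_c ≈ 46.2 mm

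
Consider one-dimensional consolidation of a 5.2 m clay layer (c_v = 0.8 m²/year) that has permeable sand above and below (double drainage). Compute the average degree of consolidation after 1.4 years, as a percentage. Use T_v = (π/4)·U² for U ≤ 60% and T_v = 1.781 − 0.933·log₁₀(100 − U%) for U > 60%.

Drainage path length: H_d = H/2 = 2.6 m (double drainage).
T_v = c_v·t/H_d² = 0.8×1.4/2.6² = 0.16568.
T_v = 0.16568 corresponds to the U ≤ 60% branch:
U = √(4T_v/π) = 0.4593

U ≈ 45.9 %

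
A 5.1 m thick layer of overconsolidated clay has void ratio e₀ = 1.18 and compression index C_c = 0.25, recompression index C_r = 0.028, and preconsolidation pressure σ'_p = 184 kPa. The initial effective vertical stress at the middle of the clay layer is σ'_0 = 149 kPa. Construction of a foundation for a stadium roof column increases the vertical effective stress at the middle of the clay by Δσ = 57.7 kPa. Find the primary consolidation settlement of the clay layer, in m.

Final effective stress: σ'_f = 149 + 57.7 = 206.7 kPa.
σ'_f = 206.7 > σ'_p = 184 kPa, so the stress path crosses the preconsolidation pressure — recompression up to σ'_p, then virgin compression beyond:
S_c = H/(1+e₀)·[C_r·log₁₀(σ'_p/σ'_0) + C_c·log₁₀(σ'_f/σ'_p)]
    = 5.1/2.18 × [0.028×log₁₀(184/149) + 0.25×log₁₀(206.7/184)]
    = 2.3394 × [0.0025657 + 0.012631] = 0.03555 m

S_c ≈ 0.0356 m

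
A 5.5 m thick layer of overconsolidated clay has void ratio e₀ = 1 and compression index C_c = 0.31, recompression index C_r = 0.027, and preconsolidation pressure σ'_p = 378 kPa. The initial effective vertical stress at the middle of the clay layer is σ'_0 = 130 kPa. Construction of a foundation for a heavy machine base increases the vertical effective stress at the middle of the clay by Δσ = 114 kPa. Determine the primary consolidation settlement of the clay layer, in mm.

Final effective stress: σ'_f = 130 + 114 = 244 kPa.
σ'_f = 244 ≤ σ'_p = 378 kPa, so the clay remains overconsolidated and only the recompression index applies:
S_c = C_r·H/(1+e₀)·log₁₀(σ'_f/σ'_0) = 0.027×5.5/2×log₁₀(244/130)
    = 0.07425 × 0.27345 = 0.0203 m

S_c ≈ 20.3 mm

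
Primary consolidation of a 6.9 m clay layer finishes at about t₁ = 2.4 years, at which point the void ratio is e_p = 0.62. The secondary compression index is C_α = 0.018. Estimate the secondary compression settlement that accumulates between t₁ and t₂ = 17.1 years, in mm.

S_s ≈ 65.4 mm

Secondary compression: S_s = C_α·H/(1+e_p)·log₁₀(t₂/t₁)
S_s = 0.018×6.9/(1+0.62)×log₁₀(17.1/2.4)
    = 0.07667 × 0.8528 = 0.06538 m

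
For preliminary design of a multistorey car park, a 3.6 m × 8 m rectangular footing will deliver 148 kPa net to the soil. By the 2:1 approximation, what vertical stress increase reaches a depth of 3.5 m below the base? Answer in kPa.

Δσ_z ≈ 52.2 kPa

By the 2:1 method the load spreads at 1 horizontal : 2 vertical, so at depth z the loaded area has grown by z in each plan dimension:
Δσ = qBL/((B+z)(L+z)) = 148×3.6×8/((3.6+3.5)(8+3.5)) = 52.203 kPa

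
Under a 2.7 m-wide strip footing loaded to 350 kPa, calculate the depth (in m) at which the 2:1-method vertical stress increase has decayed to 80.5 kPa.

z ≈ 9.04 m

2:1 spreading — at depth z the loaded area has grown by z in each plan dimension:
qB/(B+z) = Δσ_z ⇒ z = qB/Δσ_z − B = 350×2.7/80.5 − 2.7 = 9.039 m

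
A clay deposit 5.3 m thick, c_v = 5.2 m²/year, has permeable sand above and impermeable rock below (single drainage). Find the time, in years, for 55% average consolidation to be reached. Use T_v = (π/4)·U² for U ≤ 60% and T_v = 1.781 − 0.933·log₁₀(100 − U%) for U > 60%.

t ≈ 1.28 years

Drainage path length: H_d = H = 5.3 m (single drainage).
U ≤ 60%: T_v = (π/4)·U² = (π/4)×0.55² = 0.23758.
t = T_v·H_d²/c_v = 0.23758×5.3²/5.2 = 1.283 years.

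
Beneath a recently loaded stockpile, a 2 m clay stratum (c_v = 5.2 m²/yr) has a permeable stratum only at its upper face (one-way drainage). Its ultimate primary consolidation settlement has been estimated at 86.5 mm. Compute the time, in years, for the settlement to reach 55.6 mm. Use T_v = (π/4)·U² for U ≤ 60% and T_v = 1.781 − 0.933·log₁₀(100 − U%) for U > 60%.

t ≈ 0.255 years

Drainage path length: H_d = H = 2 m (single drainage).
U = S(t)/S_ult = 55.6/86.5 = 0.6428.
U > 60%: T_v = 1.781 − 0.933·log₁₀(100 − 64.277) = 0.3321.
t = T_v·H_d²/c_v = 0.3321×2²/5.2 = 0.2555 years.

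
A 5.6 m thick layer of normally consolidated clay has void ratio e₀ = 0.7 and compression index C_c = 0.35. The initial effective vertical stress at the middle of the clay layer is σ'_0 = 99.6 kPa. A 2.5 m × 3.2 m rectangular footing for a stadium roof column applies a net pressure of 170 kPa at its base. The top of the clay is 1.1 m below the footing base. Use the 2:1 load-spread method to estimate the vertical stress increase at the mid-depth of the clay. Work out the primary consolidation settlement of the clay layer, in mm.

S_c ≈ 132 mm

Mid-depth of clay below the footing base: z = 1.1 + 5.6/2 = 3.9 m.
Stress increase at mid-clay by the 2:1 spreading method:
Δσ = qBL/((B+z)(L+z)) = 170×2.5×3.2/((2.5+3.9)(3.2+3.9)) = 29.93 kPa
Final effective stress: σ'_f = σ'_0 + Δσ = 99.6 + 29.93 = 129.53 kPa.
Normally consolidated clay, so the full stress increment lies on the virgin compression line:
S_c = C_c·H/(1+e₀)·log₁₀(σ'_f/σ'_0) = 0.35×5.6/(1+0.7)×log₁₀(129.53/99.6)
    = 1.1529 × 0.11411 = 0.1316 m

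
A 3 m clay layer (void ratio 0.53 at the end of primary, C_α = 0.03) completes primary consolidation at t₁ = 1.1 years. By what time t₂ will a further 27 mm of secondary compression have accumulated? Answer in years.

S_s = C_α·H/(1+e_p)·log₁₀(t₂/t₁) ⇒ log₁₀(t₂/t₁) = S_s·(1+e_p)/(C_α·H).
log₁₀(t₂/t₁) = 0.027 × (1+0.53) / (0.03×3) = 0.459
t₂ = t₁ × 10^0.459 = 1.1 × 2.877 = 3.165 years

t₂ ≈ 3.17 years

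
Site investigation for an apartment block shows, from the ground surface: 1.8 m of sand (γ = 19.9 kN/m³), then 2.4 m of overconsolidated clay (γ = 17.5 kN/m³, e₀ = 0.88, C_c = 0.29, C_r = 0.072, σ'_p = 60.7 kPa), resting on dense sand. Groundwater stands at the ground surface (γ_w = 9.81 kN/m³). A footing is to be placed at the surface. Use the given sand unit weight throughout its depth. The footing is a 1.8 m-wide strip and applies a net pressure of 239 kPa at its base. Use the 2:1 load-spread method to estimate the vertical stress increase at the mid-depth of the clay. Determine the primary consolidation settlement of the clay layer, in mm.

S_c ≈ 137 mm

Mid-depth of clay below the ground surface: z = 1.8 + 2.4/2 = 3 m.
Total vertical stress at mid-clay: σ_v = 19.9×1.8 + 17.5×1.2 = 56.82 kPa.
Pore pressure: u = 9.81×(3 − 0) = 29.43 kPa.
Initial effective stress: σ'_0 = σ_v − u = 56.82 − 29.43 = 27.39 kPa.
Stress increase at mid-clay by the 2:1 spreading method:
Δσ = qB/(B+z) = 239×1.8/(1.8+3) = 89.625 kPa
Final effective stress: σ'_f = 27.39 + 89.625 = 117.02 kPa.
σ'_f = 117.02 > σ'_p = 60.7 kPa, so the stress path crosses the preconsolidation pressure — recompression up to σ'_p, then virgin compression beyond:
S_c = H/(1+e₀)·[C_r·log₁₀(σ'_p/σ'_0) + C_c·log₁₀(σ'_f/σ'_p)]
    = 2.4/1.88 × [0.072×log₁₀(60.7/27.39) + 0.29×log₁₀(117.02/60.7)]
    = 1.2766 × [0.024883 + 0.082671] = 0.1373 m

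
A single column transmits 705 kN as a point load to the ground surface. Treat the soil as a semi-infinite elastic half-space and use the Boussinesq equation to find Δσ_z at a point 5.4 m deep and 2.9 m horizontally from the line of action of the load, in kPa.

Δσ_z ≈ 6.13 kPa

Boussinesq vertical stress below a point load on an elastic half-space:
Δσ_z = 3P/(2πz²) · [1 + (r/z)²]^(−5/2)
r/z = 2.9/5.4 = 0.53704; [1+(r/z)²]^(−5/2) = 0.53072.
Δσ_z = 3×705/(2π×5.4²) × 0.53072 = 11.544 × 0.53072 = 6.127 kPa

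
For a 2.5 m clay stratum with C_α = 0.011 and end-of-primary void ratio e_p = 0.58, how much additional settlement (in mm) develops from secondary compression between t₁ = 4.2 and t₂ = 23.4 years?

S_s ≈ 13 mm

Secondary compression: S_s = C_α·H/(1+e_p)·log₁₀(t₂/t₁)
S_s = 0.011×2.5/(1+0.58)×log₁₀(23.4/4.2)
    = 0.01741 × 0.746 = 0.01298 m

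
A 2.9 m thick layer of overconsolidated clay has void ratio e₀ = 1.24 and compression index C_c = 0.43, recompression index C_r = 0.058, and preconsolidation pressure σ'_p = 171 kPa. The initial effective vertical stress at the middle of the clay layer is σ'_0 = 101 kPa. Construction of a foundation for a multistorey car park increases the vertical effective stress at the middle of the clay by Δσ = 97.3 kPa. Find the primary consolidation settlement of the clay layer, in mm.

Final effective stress: σ'_f = 101 + 97.3 = 198.3 kPa.
σ'_f = 198.3 > σ'_p = 171 kPa, so the stress path crosses the preconsolidation pressure — recompression up to σ'_p, then virgin compression beyond:
S_c = H/(1+e₀)·[C_r·log₁₀(σ'_p/σ'_0) + C_c·log₁₀(σ'_f/σ'_p)]
    = 2.9/2.24 × [0.058×log₁₀(171/101) + 0.43×log₁₀(198.3/171)]
    = 1.2946 × [0.013263 + 0.02766] = 0.05298 m

S_c ≈ 53 mm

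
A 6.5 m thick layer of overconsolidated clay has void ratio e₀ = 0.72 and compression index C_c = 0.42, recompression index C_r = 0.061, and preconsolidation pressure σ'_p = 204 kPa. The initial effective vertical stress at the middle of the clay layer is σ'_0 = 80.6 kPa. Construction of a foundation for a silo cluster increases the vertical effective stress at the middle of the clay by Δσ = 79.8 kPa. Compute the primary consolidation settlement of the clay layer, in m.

S_c ≈ 0.0689 m

Final effective stress: σ'_f = 80.6 + 79.8 = 160.4 kPa.
σ'_f = 160.4 ≤ σ'_p = 204 kPa, so the clay remains overconsolidated and only the recompression index applies:
S_c = C_r·H/(1+e₀)·log₁₀(σ'_f/σ'_0) = 0.061×6.5/1.72×log₁₀(160.4/80.6)
    = 0.23053 × 0.29887 = 0.0689 m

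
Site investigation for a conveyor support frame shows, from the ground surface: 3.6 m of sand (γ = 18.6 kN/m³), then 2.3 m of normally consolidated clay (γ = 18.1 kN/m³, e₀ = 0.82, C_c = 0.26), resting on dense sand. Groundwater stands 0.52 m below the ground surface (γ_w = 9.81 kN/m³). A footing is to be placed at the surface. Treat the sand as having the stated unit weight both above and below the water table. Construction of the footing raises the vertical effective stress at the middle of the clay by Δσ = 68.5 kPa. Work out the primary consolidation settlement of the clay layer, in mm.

S_c ≈ 130 mm

Mid-depth of clay below the ground surface: z = 3.6 + 2.3/2 = 4.75 m.
Total vertical stress at mid-clay: σ_v = 18.6×3.6 + 18.1×1.15 = 87.775 kPa.
Pore pressure: u = 9.81×(4.75 − 0.52) = 41.496 kPa.
Initial effective stress: σ'_0 = σ_v − u = 87.775 − 41.496 = 46.279 kPa.
Final effective stress: σ'_f = σ'_0 + Δσ = 46.279 + 68.5 = 114.78 kPa.
Normally consolidated clay, so the full stress increment lies on the virgin compression line:
S_c = C_c·H/(1+e₀)·log₁₀(σ'_f/σ'_0) = 0.26×2.3/(1+0.82)×log₁₀(114.78/46.279)
    = 0.32857 × 0.39448 = 0.1296 m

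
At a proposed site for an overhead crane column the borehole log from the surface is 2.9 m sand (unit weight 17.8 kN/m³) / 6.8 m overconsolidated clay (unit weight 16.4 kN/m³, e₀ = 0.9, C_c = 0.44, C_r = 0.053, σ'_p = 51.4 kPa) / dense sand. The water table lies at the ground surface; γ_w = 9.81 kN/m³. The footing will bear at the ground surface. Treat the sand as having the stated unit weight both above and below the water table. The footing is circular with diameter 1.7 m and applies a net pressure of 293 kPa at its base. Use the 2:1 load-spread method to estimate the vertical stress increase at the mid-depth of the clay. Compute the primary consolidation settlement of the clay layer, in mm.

S_c ≈ 102 mm

Mid-depth of clay below the ground surface: z = 2.9 + 6.8/2 = 6.3 m.
Total vertical stress at mid-clay: σ_v = 17.8×2.9 + 16.4×3.4 = 107.38 kPa.
Pore pressure: u = 9.81×(6.3 − 0) = 61.803 kPa.
Initial effective stress: σ'_0 = σ_v − u = 107.38 − 61.803 = 45.577 kPa.
Stress increase at mid-clay by the 2:1 spreading method:
Δσ ≈ qD²/(D+z)² = 293×1.7²/(1.7+6.3)² = 13.231 kPa
Final effective stress: σ'_f = 45.577 + 13.231 = 58.808 kPa.
σ'_f = 58.808 > σ'_p = 51.4 kPa, so the stress path crosses the preconsolidation pressure — recompression up to σ'_p, then virgin compression beyond:
S_c = H/(1+e₀)·[C_r·log₁₀(σ'_p/σ'_0) + C_c·log₁₀(σ'_f/σ'_p)]
    = 6.8/1.9 × [0.053×log₁₀(51.4/45.577) + 0.44×log₁₀(58.808/51.4)]
    = 3.5789 × [0.0027675 + 0.025728] = 0.102 m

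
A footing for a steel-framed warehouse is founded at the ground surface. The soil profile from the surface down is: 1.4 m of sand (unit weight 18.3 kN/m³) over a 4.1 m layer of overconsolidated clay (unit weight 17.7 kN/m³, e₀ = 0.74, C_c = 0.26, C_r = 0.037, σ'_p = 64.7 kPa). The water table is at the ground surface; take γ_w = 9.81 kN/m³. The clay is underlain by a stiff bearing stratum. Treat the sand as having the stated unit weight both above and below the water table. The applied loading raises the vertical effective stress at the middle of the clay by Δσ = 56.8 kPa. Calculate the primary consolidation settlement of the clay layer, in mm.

S_c ≈ 104 mm

Mid-depth of clay below the ground surface: z = 1.4 + 4.1/2 = 3.45 m.
Total vertical stress at mid-clay: σ_v = 18.3×1.4 + 17.7×2.05 = 61.905 kPa.
Pore pressure: u = 9.81×(3.45 − 0) = 33.845 kPa.
Initial effective stress: σ'_0 = σ_v − u = 61.905 − 33.845 = 28.06 kPa.
Final effective stress: σ'_f = 28.06 + 56.8 = 84.86 kPa.
σ'_f = 84.86 > σ'_p = 64.7 kPa, so the stress path crosses the preconsolidation pressure — recompression up to σ'_p, then virgin compression beyond:
S_c = H/(1+e₀)·[C_r·log₁₀(σ'_p/σ'_0) + C_c·log₁₀(σ'_f/σ'_p)]
    = 4.1/1.74 × [0.037×log₁₀(64.7/28.06) + 0.26×log₁₀(84.86/64.7)]
    = 2.3563 × [0.013424 + 0.030628] = 0.1038 m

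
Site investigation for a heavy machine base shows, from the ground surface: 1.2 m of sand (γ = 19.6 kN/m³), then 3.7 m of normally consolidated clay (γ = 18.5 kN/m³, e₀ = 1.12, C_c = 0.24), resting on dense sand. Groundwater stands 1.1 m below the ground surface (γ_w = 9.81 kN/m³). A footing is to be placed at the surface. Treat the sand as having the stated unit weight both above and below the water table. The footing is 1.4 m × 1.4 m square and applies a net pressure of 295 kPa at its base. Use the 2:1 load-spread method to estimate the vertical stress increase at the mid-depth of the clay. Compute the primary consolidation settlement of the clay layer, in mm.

S_c ≈ 102 mm

Mid-depth of clay below the ground surface: z = 1.2 + 3.7/2 = 3.05 m.
Total vertical stress at mid-clay: σ_v = 19.6×1.2 + 18.5×1.85 = 57.745 kPa.
Pore pressure: u = 9.81×(3.05 − 1.1) = 19.13 kPa.
Initial effective stress: σ'_0 = σ_v − u = 57.745 − 19.13 = 38.615 kPa.
Stress increase at mid-clay by the 2:1 spreading method:
Δσ = qBL/((B+z)(L+z)) = 295×1.4×1.4/((1.4+3.05)(1.4+3.05)) = 29.198 kPa
Final effective stress: σ'_f = σ'_0 + Δσ = 38.615 + 29.198 = 67.813 kPa.
Normally consolidated clay, so the full stress increment lies on the virgin compression line:
S_c = C_c·H/(1+e₀)·log₁₀(σ'_f/σ'_0) = 0.24×3.7/(1+1.12)×log₁₀(67.813/38.615)
    = 0.41887 × 0.24456 = 0.1024 m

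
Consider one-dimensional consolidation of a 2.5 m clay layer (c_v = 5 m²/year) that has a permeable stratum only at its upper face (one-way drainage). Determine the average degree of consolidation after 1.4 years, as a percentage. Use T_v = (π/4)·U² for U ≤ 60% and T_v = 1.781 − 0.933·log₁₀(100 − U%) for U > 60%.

U ≈ 94.9 %

Drainage path length: H_d = H = 2.5 m (single drainage).
T_v = c_v·t/H_d² = 5×1.4/2.5² = 1.12.
T_v = 1.12 corresponds to the U > 60% branch:
U = 1 − 10^((1.781 − T_v)/0.933)/100 = 0.9489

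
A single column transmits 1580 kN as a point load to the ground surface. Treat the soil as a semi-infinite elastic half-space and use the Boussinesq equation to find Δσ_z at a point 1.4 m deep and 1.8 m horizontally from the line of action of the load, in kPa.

Δσ_z ≈ 33.6 kPa

Boussinesq vertical stress below a point load on an elastic half-space:
Δσ_z = 3P/(2πz²) · [1 + (r/z)²]^(−5/2)
r/z = 1.8/1.4 = 1.2857; [1+(r/z)²]^(−5/2) = 0.087223.
Δσ_z = 3×1580/(2π×1.4²) × 0.087223 = 384.9 × 0.087223 = 33.57 kPa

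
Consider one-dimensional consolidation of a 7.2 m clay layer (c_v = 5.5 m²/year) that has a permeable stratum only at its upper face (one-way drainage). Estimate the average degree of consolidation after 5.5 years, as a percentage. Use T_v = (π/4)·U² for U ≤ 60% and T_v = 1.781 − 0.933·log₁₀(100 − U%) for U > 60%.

Drainage path length: H_d = H = 7.2 m (single drainage).
T_v = c_v·t/H_d² = 5.5×5.5/7.2² = 0.58353.
T_v = 0.58353 corresponds to the U > 60% branch:
U = 1 − 10^((1.781 − T_v)/0.933)/100 = 0.8079

U ≈ 80.8 %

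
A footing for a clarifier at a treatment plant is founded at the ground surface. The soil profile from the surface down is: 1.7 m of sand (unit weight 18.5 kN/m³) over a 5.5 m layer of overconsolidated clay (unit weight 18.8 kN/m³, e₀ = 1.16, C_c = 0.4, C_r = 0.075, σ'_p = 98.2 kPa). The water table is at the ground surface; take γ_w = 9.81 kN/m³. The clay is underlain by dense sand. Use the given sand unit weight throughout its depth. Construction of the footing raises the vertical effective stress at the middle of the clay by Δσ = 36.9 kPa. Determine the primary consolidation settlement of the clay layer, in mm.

Mid-depth of clay below the ground surface: z = 1.7 + 5.5/2 = 4.45 m.
Total vertical stress at mid-clay: σ_v = 18.5×1.7 + 18.8×2.75 = 83.15 kPa.
Pore pressure: u = 9.81×(4.45 − 0) = 43.655 kPa.
Initial effective stress: σ'_0 = σ_v − u = 83.15 − 43.655 = 39.495 kPa.
Final effective stress: σ'_f = 39.495 + 36.9 = 76.395 kPa.
σ'_f = 76.395 ≤ σ'_p = 98.2 kPa, so the clay remains overconsolidated and only the recompression index applies:
S_c = C_r·H/(1+e₀)·log₁₀(σ'_f/σ'_0) = 0.075×5.5/2.16×log₁₀(76.395/39.495)
    = 0.19097 × 0.28652 = 0.05472 m

S_c ≈ 54.7 mm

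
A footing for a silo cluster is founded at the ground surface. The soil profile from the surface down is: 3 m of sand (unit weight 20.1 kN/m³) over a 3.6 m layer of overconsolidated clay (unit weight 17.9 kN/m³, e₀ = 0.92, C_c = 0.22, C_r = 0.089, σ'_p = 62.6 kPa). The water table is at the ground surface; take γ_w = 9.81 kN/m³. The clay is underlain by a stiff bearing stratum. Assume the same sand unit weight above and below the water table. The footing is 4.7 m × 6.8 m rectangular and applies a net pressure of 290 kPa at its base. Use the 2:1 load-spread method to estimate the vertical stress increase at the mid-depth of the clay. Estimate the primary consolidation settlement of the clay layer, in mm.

Mid-depth of clay below the ground surface: z = 3 + 3.6/2 = 4.8 m.
Total vertical stress at mid-clay: σ_v = 20.1×3 + 17.9×1.8 = 92.52 kPa.
Pore pressure: u = 9.81×(4.8 − 0) = 47.088 kPa.
Initial effective stress: σ'_0 = σ_v − u = 92.52 − 47.088 = 45.432 kPa.
Stress increase at mid-clay by the 2:1 spreading method:
Δσ = qBL/((B+z)(L+z)) = 290×4.7×6.8/((4.7+4.8)(6.8+4.8)) = 84.105 kPa
Final effective stress: σ'_f = 45.432 + 84.105 = 129.54 kPa.
σ'_f = 129.54 > σ'_p = 62.6 kPa, so the stress path crosses the preconsolidation pressure — recompression up to σ'_p, then virgin compression beyond:
S_c = H/(1+e₀)·[C_r·log₁₀(σ'_p/σ'_0) + C_c·log₁₀(σ'_f/σ'_p)]
    = 3.6/1.92 × [0.089×log₁₀(62.6/45.432) + 0.22×log₁₀(129.54/62.6)]
    = 1.875 × [0.01239 + 0.069483] = 0.1535 m

S_c ≈ 154 mm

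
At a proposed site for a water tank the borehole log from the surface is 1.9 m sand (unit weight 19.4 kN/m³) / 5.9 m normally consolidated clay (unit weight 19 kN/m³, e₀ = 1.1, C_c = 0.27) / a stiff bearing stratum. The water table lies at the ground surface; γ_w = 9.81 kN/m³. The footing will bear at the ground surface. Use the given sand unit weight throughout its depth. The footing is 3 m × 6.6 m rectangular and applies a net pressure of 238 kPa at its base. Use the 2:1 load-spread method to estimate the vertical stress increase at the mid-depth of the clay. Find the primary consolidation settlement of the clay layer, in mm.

S_c ≈ 253 mm

Mid-depth of clay below the ground surface: z = 1.9 + 5.9/2 = 4.85 m.
Total vertical stress at mid-clay: σ_v = 19.4×1.9 + 19×2.95 = 92.91 kPa.
Pore pressure: u = 9.81×(4.85 − 0) = 47.578 kPa.
Initial effective stress: σ'_0 = σ_v − u = 92.91 − 47.578 = 45.332 kPa.
Stress increase at mid-clay by the 2:1 spreading method:
Δσ = qBL/((B+z)(L+z)) = 238×3×6.6/((3+4.85)(6.6+4.85)) = 52.428 kPa
Final effective stress: σ'_f = σ'_0 + Δσ = 45.332 + 52.428 = 97.76 kPa.
Normally consolidated clay, so the full stress increment lies on the virgin compression line:
S_c = C_c·H/(1+e₀)·log₁₀(σ'_f/σ'_0) = 0.27×5.9/(1+1.1)×log₁₀(97.76/45.332)
    = 0.75857 × 0.33376 = 0.2532 m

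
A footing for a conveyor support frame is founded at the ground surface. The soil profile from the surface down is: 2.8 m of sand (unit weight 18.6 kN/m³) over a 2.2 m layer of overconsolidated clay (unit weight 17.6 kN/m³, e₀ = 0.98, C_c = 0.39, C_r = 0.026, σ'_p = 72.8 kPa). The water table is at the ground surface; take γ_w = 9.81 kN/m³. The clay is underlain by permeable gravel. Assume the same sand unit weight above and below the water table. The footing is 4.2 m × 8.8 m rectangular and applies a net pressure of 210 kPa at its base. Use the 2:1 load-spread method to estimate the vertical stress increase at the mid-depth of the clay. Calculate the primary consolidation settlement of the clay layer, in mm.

S_c ≈ 85.2 mm

Mid-depth of clay below the ground surface: z = 2.8 + 2.2/2 = 3.9 m.
Total vertical stress at mid-clay: σ_v = 18.6×2.8 + 17.6×1.1 = 71.44 kPa.
Pore pressure: u = 9.81×(3.9 − 0) = 38.259 kPa.
Initial effective stress: σ'_0 = σ_v − u = 71.44 − 38.259 = 33.181 kPa.
Stress increase at mid-clay by the 2:1 spreading method:
Δσ = qBL/((B+z)(L+z)) = 210×4.2×8.8/((4.2+3.9)(8.8+3.9)) = 75.451 kPa
Final effective stress: σ'_f = 33.181 + 75.451 = 108.63 kPa.
σ'_f = 108.63 > σ'_p = 72.8 kPa, so the stress path crosses the preconsolidation pressure — recompression up to σ'_p, then virgin compression beyond:
S_c = H/(1+e₀)·[C_r·log₁₀(σ'_p/σ'_0) + C_c·log₁₀(σ'_f/σ'_p)]
    = 2.2/1.98 × [0.026×log₁₀(72.8/33.181) + 0.39×log₁₀(108.63/72.8)]
    = 1.1111 × [0.0088723 + 0.067789] = 0.08518 m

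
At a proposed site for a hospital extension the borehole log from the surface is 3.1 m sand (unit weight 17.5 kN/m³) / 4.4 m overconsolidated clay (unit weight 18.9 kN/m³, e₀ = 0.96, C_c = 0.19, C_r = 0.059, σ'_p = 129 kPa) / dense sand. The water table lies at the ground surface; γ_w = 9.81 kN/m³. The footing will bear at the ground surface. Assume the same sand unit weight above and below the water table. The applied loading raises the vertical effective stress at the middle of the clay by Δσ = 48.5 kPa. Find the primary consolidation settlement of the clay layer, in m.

Mid-depth of clay below the ground surface: z = 3.1 + 4.4/2 = 5.3 m.
Total vertical stress at mid-clay: σ_v = 17.5×3.1 + 18.9×2.2 = 95.83 kPa.
Pore pressure: u = 9.81×(5.3 − 0) = 51.993 kPa.
Initial effective stress: σ'_0 = σ_v − u = 95.83 − 51.993 = 43.837 kPa.
Final effective stress: σ'_f = 43.837 + 48.5 = 92.337 kPa.
σ'_f = 92.337 ≤ σ'_p = 129 kPa, so the clay remains overconsolidated and only the recompression index applies:
S_c = C_r·H/(1+e₀)·log₁₀(σ'_f/σ'_0) = 0.059×4.4/1.96×log₁₀(92.337/43.837)
    = 0.13245 × 0.32353 = 0.04285 m

S_c ≈ 0.0429 m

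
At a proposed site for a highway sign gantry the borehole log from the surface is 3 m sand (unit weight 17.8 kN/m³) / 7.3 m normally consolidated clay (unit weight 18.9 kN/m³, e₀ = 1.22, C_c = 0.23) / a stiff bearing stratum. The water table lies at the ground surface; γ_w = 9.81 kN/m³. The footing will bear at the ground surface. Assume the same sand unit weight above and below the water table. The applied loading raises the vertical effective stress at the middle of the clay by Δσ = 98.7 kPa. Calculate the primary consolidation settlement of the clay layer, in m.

S_c ≈ 0.33 m

Mid-depth of clay below the ground surface: z = 3 + 7.3/2 = 6.65 m.
Total vertical stress at mid-clay: σ_v = 17.8×3 + 18.9×3.65 = 122.39 kPa.
Pore pressure: u = 9.81×(6.65 − 0) = 65.237 kPa.
Initial effective stress: σ'_0 = σ_v − u = 122.39 − 65.237 = 57.153 kPa.
Final effective stress: σ'_f = σ'_0 + Δσ = 57.153 + 98.7 = 155.85 kPa.
Normally consolidated clay, so the full stress increment lies on the virgin compression line:
S_c = C_c·H/(1+e₀)·log₁₀(σ'_f/σ'_0) = 0.23×7.3/(1+1.22)×log₁₀(155.85/57.153)
    = 0.75631 × 0.43567 = 0.3295 m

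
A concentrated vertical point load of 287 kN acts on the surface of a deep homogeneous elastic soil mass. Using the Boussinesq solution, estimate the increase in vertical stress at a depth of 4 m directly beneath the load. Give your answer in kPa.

Δσ_z ≈ 8.56 kPa

Boussinesq vertical stress below a point load on an elastic half-space:
Δσ_z = 3P/(2πz²) · [1 + (r/z)²]^(−5/2)
r/z = 0/4 = 0; [1+(r/z)²]^(−5/2) = 1.
Δσ_z = 3×287/(2π×4²) × 1 = 8.5645 × 1 = 8.565 kPa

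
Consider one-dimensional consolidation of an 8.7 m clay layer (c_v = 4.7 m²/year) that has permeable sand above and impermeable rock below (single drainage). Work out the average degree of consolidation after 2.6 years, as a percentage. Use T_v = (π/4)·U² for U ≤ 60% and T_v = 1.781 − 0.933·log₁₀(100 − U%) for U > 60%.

U ≈ 45.3 %

Drainage path length: H_d = H = 8.7 m (single drainage).
T_v = c_v·t/H_d² = 4.7×2.6/8.7² = 0.16145.
T_v = 0.16145 corresponds to the U ≤ 60% branch:
U = √(4T_v/π) = 0.4534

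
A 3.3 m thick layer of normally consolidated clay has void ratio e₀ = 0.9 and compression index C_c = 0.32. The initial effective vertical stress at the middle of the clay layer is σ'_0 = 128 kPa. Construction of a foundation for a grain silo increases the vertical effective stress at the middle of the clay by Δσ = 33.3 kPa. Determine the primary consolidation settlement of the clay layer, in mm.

Final effective stress: σ'_f = σ'_0 + Δσ = 128 + 33.3 = 161.3 kPa.
Normally consolidated clay, so the full stress increment lies on the virgin compression line:
S_c = C_c·H/(1+e₀)·log₁₀(σ'_f/σ'_0) = 0.32×3.3/(1+0.9)×log₁₀(161.3/128)
    = 0.55579 × 0.10042 = 0.05581 m

S_c ≈ 55.8 mm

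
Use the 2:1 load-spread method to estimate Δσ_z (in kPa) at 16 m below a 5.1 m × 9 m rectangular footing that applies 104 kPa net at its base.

By the 2:1 method the load spreads at 1 horizontal : 2 vertical, so at depth z the loaded area has grown by z in each plan dimension:
Δσ = qBL/((B+z)(L+z)) = 104×5.1×9/((5.1+16)(9+16)) = 9.0495 kPa

Δσ_z ≈ 9.05 kPa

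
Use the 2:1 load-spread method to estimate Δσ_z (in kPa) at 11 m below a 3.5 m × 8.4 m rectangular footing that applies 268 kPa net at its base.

By the 2:1 method the load spreads at 1 horizontal : 2 vertical, so at depth z the loaded area has grown by z in each plan dimension:
Δσ = qBL/((B+z)(L+z)) = 268×3.5×8.4/((3.5+11)(8.4+11)) = 28.01 kPa

Δσ_z ≈ 28 kPa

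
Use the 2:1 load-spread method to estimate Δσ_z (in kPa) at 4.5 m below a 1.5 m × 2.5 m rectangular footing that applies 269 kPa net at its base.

Δσ_z ≈ 24 kPa

By the 2:1 method the load spreads at 1 horizontal : 2 vertical, so at depth z the loaded area has grown by z in each plan dimension:
Δσ = qBL/((B+z)(L+z)) = 269×1.5×2.5/((1.5+4.5)(2.5+4.5)) = 24.018 kPa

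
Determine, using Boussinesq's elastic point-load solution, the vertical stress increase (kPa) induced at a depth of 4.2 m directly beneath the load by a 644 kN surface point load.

Δσ_z ≈ 17.4 kPa

Boussinesq vertical stress below a point load on an elastic half-space:
Δσ_z = 3P/(2πz²) · [1 + (r/z)²]^(−5/2)
r/z = 0/4.2 = 0; [1+(r/z)²]^(−5/2) = 1.
Δσ_z = 3×644/(2π×4.2²) × 1 = 17.431 × 1 = 17.43 kPa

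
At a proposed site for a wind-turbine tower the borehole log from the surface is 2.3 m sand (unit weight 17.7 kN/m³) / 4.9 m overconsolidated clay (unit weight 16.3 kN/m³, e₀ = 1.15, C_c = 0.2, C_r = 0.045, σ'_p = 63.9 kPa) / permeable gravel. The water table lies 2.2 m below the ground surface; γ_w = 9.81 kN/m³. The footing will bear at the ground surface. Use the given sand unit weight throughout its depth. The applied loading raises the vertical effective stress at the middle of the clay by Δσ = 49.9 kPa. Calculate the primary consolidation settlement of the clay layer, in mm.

S_c ≈ 105 mm

Mid-depth of clay below the ground surface: z = 2.3 + 4.9/2 = 4.75 m.
Total vertical stress at mid-clay: σ_v = 17.7×2.3 + 16.3×2.45 = 80.645 kPa.
Pore pressure: u = 9.81×(4.75 − 2.2) = 25.015 kPa.
Initial effective stress: σ'_0 = σ_v − u = 80.645 − 25.015 = 55.63 kPa.
Final effective stress: σ'_f = 55.63 + 49.9 = 105.53 kPa.
σ'_f = 105.53 > σ'_p = 63.9 kPa, so the stress path crosses the preconsolidation pressure — recompression up to σ'_p, then virgin compression beyond:
S_c = H/(1+e₀)·[C_r·log₁₀(σ'_p/σ'_0) + C_c·log₁₀(σ'_f/σ'_p)]
    = 4.9/2.15 × [0.045×log₁₀(63.9/55.63) + 0.2×log₁₀(105.53/63.9)]
    = 2.2791 × [0.0027086 + 0.043575] = 0.1055 m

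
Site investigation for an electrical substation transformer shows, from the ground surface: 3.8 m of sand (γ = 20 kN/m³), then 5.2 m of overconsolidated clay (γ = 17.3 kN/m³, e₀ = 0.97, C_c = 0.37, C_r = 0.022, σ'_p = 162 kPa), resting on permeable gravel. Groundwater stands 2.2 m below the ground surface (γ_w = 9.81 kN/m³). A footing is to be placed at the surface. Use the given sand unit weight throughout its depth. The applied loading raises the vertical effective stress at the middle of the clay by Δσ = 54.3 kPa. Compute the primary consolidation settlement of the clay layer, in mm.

S_c ≈ 13.1 mm

Mid-depth of clay below the ground surface: z = 3.8 + 5.2/2 = 6.4 m.
Total vertical stress at mid-clay: σ_v = 20×3.8 + 17.3×2.6 = 120.98 kPa.
Pore pressure: u = 9.81×(6.4 − 2.2) = 41.202 kPa.
Initial effective stress: σ'_0 = σ_v − u = 120.98 − 41.202 = 79.778 kPa.
Final effective stress: σ'_f = 79.778 + 54.3 = 134.08 kPa.
σ'_f = 134.08 ≤ σ'_p = 162 kPa, so the clay remains overconsolidated and only the recompression index applies:
S_c = C_r·H/(1+e₀)·log₁₀(σ'_f/σ'_0) = 0.022×5.2/1.97×log₁₀(134.08/79.778)
    = 0.058071 × 0.22548 = 0.01309 m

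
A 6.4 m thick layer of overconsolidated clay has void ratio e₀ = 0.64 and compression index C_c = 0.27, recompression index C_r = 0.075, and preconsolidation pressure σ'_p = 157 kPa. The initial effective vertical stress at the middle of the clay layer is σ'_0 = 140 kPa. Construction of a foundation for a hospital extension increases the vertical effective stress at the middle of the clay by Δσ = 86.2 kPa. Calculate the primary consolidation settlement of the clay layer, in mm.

Final effective stress: σ'_f = 140 + 86.2 = 226.2 kPa.
σ'_f = 226.2 > σ'_p = 157 kPa, so the stress path crosses the preconsolidation pressure — recompression up to σ'_p, then virgin compression beyond:
S_c = H/(1+e₀)·[C_r·log₁₀(σ'_p/σ'_0) + C_c·log₁₀(σ'_f/σ'_p)]
    = 6.4/1.64 × [0.075×log₁₀(157/140) + 0.27×log₁₀(226.2/157)]
    = 3.9024 × [0.0037329 + 0.04282] = 0.1817 m

S_c ≈ 182 mm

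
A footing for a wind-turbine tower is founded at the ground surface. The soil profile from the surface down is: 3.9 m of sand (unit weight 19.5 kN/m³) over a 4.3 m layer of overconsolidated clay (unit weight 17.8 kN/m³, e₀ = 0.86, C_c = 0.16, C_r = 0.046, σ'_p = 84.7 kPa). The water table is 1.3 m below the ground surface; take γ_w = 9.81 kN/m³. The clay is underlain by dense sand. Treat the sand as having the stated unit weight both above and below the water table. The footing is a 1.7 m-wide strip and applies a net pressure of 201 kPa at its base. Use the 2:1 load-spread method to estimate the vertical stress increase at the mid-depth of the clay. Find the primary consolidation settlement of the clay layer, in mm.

Mid-depth of clay below the ground surface: z = 3.9 + 4.3/2 = 6.05 m.
Total vertical stress at mid-clay: σ_v = 19.5×3.9 + 17.8×2.15 = 114.32 kPa.
Pore pressure: u = 9.81×(6.05 − 1.3) = 46.598 kPa.
Initial effective stress: σ'_0 = σ_v − u = 114.32 − 46.598 = 67.722 kPa.
Stress increase at mid-clay by the 2:1 spreading method:
Δσ = qB/(B+z) = 201×1.7/(1.7+6.05) = 44.09 kPa
Final effective stress: σ'_f = 67.722 + 44.09 = 111.81 kPa.
σ'_f = 111.81 > σ'_p = 84.7 kPa, so the stress path crosses the preconsolidation pressure — recompression up to σ'_p, then virgin compression beyond:
S_c = H/(1+e₀)·[C_r·log₁₀(σ'_p/σ'_0) + C_c·log₁₀(σ'_f/σ'_p)]
    = 4.3/1.86 × [0.046×log₁₀(84.7/67.722) + 0.16×log₁₀(111.81/84.7)]
    = 2.3118 × [0.0044691 + 0.019296] = 0.05494 m

S_c ≈ 54.9 mm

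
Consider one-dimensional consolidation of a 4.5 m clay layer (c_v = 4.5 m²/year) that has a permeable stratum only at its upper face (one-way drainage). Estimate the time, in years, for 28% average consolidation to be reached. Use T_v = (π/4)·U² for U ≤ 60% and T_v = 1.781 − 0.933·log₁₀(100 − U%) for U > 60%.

Drainage path length: H_d = H = 4.5 m (single drainage).
U ≤ 60%: T_v = (π/4)·U² = (π/4)×0.28² = 0.061575.
t = T_v·H_d²/c_v = 0.061575×4.5²/4.5 = 0.2771 years.

t ≈ 0.277 years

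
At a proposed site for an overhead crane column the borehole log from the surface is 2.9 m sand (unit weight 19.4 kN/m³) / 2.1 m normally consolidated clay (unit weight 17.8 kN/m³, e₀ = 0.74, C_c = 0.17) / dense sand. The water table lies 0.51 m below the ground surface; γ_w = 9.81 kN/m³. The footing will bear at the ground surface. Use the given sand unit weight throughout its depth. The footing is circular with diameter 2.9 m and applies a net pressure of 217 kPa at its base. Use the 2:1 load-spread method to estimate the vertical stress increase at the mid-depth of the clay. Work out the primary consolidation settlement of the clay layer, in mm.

S_c ≈ 59.2 mm

Mid-depth of clay below the ground surface: z = 2.9 + 2.1/2 = 3.95 m.
Total vertical stress at mid-clay: σ_v = 19.4×2.9 + 17.8×1.05 = 74.95 kPa.
Pore pressure: u = 9.81×(3.95 − 0.51) = 33.746 kPa.
Initial effective stress: σ'_0 = σ_v − u = 74.95 − 33.746 = 41.204 kPa.
Stress increase at mid-clay by the 2:1 spreading method:
Δσ ≈ qD²/(D+z)² = 217×2.9²/(2.9+3.95)² = 38.893 kPa
Final effective stress: σ'_f = σ'_0 + Δσ = 41.204 + 38.893 = 80.097 kPa.
Normally consolidated clay, so the full stress increment lies on the virgin compression line:
S_c = C_c·H/(1+e₀)·log₁₀(σ'_f/σ'_0) = 0.17×2.1/(1+0.74)×log₁₀(80.097/41.204)
    = 0.20517 × 0.28868 = 0.05923 m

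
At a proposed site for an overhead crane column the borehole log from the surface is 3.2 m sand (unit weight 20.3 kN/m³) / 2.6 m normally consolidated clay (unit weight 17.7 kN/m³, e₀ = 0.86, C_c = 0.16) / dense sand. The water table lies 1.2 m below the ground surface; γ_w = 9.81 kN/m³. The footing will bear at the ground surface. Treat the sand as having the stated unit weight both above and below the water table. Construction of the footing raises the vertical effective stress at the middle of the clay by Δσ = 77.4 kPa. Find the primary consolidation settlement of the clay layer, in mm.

Mid-depth of clay below the ground surface: z = 3.2 + 2.6/2 = 4.5 m.
Total vertical stress at mid-clay: σ_v = 20.3×3.2 + 17.7×1.3 = 87.97 kPa.
Pore pressure: u = 9.81×(4.5 − 1.2) = 32.373 kPa.
Initial effective stress: σ'_0 = σ_v − u = 87.97 − 32.373 = 55.597 kPa.
Final effective stress: σ'_f = σ'_0 + Δσ = 55.597 + 77.4 = 133 kPa.
Normally consolidated clay, so the full stress increment lies on the virgin compression line:
S_c = C_c·H/(1+e₀)·log₁₀(σ'_f/σ'_0) = 0.16×2.6/(1+0.86)×log₁₀(133/55.597)
    = 0.22366 × 0.3788 = 0.08472 m

S_c ≈ 84.7 mm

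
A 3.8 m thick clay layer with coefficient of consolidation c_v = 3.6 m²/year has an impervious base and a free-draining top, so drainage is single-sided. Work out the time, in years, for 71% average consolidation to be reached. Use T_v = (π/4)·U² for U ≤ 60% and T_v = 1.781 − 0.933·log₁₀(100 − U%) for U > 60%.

t ≈ 1.67 years

Drainage path length: H_d = H = 3.8 m (single drainage).
U > 60%: T_v = 1.781 − 0.933·log₁₀(100 − 71) = 0.41658.
t = T_v·H_d²/c_v = 0.41658×3.8²/3.6 = 1.671 years.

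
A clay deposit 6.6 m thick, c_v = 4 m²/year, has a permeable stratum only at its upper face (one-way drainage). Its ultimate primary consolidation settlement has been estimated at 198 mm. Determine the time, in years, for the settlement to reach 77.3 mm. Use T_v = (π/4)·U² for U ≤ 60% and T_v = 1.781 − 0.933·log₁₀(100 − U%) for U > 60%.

Drainage path length: H_d = H = 6.6 m (single drainage).
U = S(t)/S_ult = 77.3/198 = 0.3904.
U ≤ 60%: T_v = (π/4)·U² = (π/4)×0.3904² = 0.11971.
t = T_v·H_d²/c_v = 0.11971×6.6²/4 = 1.304 years.

t ≈ 1.3 years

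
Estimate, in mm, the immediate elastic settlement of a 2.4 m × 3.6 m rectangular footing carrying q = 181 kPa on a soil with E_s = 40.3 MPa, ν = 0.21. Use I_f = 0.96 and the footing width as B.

S_e ≈ 9.89 mm

Immediate (elastic) settlement: S_e = q·B·(1−ν²)/E_s · I_f.
E_s = 40.3 MPa = 40300 kPa.
S_e = 181 × 2.4 × (1 − 0.21²) / 40300 × 0.96
    = 181 × 2.4 × 0.9559 / 40300 × 0.96
    = 0.009892 m = 9.892 mm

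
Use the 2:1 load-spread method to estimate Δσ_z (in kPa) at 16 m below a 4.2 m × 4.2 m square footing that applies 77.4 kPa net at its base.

By the 2:1 method the load spreads at 1 horizontal : 2 vertical, so at depth z the loaded area has grown by z in each plan dimension:
Δσ = qBL/((B+z)(L+z)) = 77.4×4.2×4.2/((4.2+16)(4.2+16)) = 3.3461 kPa

Δσ_z ≈ 3.35 kPa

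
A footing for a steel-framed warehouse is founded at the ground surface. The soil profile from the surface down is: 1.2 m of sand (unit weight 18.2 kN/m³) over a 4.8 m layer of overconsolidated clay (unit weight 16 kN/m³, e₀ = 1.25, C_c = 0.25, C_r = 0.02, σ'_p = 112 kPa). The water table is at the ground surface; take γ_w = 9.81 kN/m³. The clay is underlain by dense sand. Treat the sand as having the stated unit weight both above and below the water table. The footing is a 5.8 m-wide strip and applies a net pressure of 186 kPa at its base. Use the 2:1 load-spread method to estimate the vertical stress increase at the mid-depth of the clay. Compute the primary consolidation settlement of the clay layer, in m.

Mid-depth of clay below the ground surface: z = 1.2 + 4.8/2 = 3.6 m.
Total vertical stress at mid-clay: σ_v = 18.2×1.2 + 16×2.4 = 60.24 kPa.
Pore pressure: u = 9.81×(3.6 − 0) = 35.316 kPa.
Initial effective stress: σ'_0 = σ_v − u = 60.24 − 35.316 = 24.924 kPa.
Stress increase at mid-clay by the 2:1 spreading method:
Δσ = qB/(B+z) = 186×5.8/(5.8+3.6) = 114.77 kPa
Final effective stress: σ'_f = 24.924 + 114.77 = 139.69 kPa.
σ'_f = 139.69 > σ'_p = 112 kPa, so the stress path crosses the preconsolidation pressure — recompression up to σ'_p, then virgin compression beyond:
S_c = H/(1+e₀)·[C_r·log₁₀(σ'_p/σ'_0) + C_c·log₁₀(σ'_f/σ'_p)]
    = 4.8/2.25 × [0.02×log₁₀(112/24.924) + 0.25×log₁₀(139.69/112)]
    = 2.1333 × [0.013052 + 0.023987] = 0.07902 m

S_c ≈ 0.079 m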